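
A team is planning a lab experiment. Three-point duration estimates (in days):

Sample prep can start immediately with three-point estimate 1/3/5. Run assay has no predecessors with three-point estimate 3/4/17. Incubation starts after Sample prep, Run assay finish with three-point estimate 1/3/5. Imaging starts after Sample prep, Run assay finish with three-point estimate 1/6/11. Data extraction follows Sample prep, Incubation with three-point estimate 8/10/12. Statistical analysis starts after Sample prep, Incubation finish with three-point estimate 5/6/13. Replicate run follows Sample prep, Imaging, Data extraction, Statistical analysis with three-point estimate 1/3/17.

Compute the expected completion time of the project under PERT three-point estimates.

te_Sample prep = (1 + 4·3 + 5)/6 = 18/6 = 3
te_Run assay = (3 + 4·4 + 17)/6 = 36/6 = 6
te_Incubation = (1 + 4·3 + 5)/6 = 18/6 = 3
te_Imaging = (1 + 4·6 + 11)/6 = 36/6 = 6
te_Data extraction = (8 + 4·10 + 12)/6 = 60/6 = 10
te_Statistical analysis = (5 + 4·6 + 13)/6 = 42/6 = 7
te_Replicate run = (1 + 4·3 + 17)/6 = 30/6 = 5

Forward pass:
ES_Sample prep = 0; EF_Sample prep = 3
ES_Run assay = 0; EF_Run assay = 6
ES_Incubation = max(EF_Sample prep=3, EF_Run assay=6) = 6; EF_Incubation = 6+3 = 9
ES_Imaging = max(EF_Sample prep=3, EF_Run assay=6) = 6; EF_Imaging = 6+6 = 12
ES_Data extraction = max(EF_Sample prep=3, EF_Incubation=9) = 9; EF_Data extraction = 9+10 = 19
ES_Statistical analysis = max(EF_Sample prep=3, EF_Incubation=9) = 9; EF_Statistical analysis = 9+7 = 16
ES_Replicate run = max(EF_Sample prep=3, EF_Imaging=12, EF_Data extraction=19, EF_Statistical analysis=16) = 19; EF_Replicate run = 19+5 = 24
Expected project duration μ = 24 days. Critical path: Run assay → Incubation → Data extraction → Replicate run.

24 days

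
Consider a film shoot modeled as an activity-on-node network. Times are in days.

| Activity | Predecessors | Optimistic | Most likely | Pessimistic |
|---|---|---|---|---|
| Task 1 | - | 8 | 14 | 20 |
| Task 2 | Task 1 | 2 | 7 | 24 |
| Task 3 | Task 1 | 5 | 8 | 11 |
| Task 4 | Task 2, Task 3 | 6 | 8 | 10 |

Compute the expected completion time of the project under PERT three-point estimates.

te_Task 1 = (8 + 4·14 + 20)/6 = 84/6 = 14
te_Task 2 = (2 + 4·7 + 24)/6 = 54/6 = 9
te_Task 3 = (5 + 4·8 + 11)/6 = 48/6 = 8
te_Task 4 = (6 + 4·8 + 10)/6 = 48/6 = 8

Forward pass:
ES_Task 1 = 0; EF_Task 1 = 14
ES_Task 2 = 14; EF_Task 2 = 14+9 = 23
ES_Task 3 = 14; EF_Task 3 = 14+8 = 22
ES_Task 4 = max(EF_Task 2=23, EF_Task 3=22) = 23; EF_Task 4 = 23+8 = 31
Expected project duration μ = 31 days. Critical path: Task 1 → Task 2 → Task 4.

31 days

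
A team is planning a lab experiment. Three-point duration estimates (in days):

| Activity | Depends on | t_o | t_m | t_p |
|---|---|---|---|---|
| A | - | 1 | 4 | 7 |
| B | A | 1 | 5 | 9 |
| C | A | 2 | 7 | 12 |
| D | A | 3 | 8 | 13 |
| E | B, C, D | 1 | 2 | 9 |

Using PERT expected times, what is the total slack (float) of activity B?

3 days

te_A = (1 + 4·4 + 7)/6 = 24/6 = 4
te_B = (1 + 4·5 + 9)/6 = 30/6 = 5
te_C = (2 + 4·7 + 12)/6 = 42/6 = 7
te_D = (3 + 4·8 + 13)/6 = 48/6 = 8
te_E = (1 + 4·2 + 9)/6 = 18/6 = 3

Forward pass:
ES_A = 0; EF_A = 4
ES_B = 4; EF_B = 4+5 = 9
ES_C = 4; EF_C = 4+7 = 11
ES_D = 4; EF_D = 4+8 = 12
ES_E = max(EF_B=9, EF_C=11, EF_D=12) = 12; EF_E = 12+3 = 15
Expected project duration μ = 15 days. Critical path: A → D → E.

Backward pass:
LF_E = 15; LS_E = 15−3 = 12
LF_D = LS_E = 12; LS_D = 12−8 = 4
LF_C = LS_E = 12; LS_C = 12−7 = 5
LF_B = LS_E = 12; LS_B = 12−5 = 7
LF_A = min(LS_B=7, LS_C=5, LS_D=4) = 4; LS_A = 4−4 = 0
Slack_B = LS_B − ES_B = 7 − 4 = 3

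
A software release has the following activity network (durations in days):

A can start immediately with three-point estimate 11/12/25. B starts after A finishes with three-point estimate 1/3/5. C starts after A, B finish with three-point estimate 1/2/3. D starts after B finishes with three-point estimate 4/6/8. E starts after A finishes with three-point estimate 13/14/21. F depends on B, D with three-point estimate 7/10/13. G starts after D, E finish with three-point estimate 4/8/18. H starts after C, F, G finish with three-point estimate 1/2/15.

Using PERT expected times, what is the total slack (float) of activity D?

5 days

te_A = (11 + 4·12 + 25)/6 = 84/6 = 14
te_B = (1 + 4·3 + 5)/6 = 18/6 = 3
te_C = (1 + 4·2 + 3)/6 = 12/6 = 2
te_D = (4 + 4·6 + 8)/6 = 36/6 = 6
te_E = (13 + 4·14 + 21)/6 = 90/6 = 15
te_F = (7 + 4·10 + 13)/6 = 60/6 = 10
te_G = (4 + 4·8 + 18)/6 = 54/6 = 9
te_H = (1 + 4·2 + 15)/6 = 24/6 = 4

Forward pass:
ES_A = 0; EF_A = 14
ES_B = 14; EF_B = 14+3 = 17
ES_C = max(EF_A=14, EF_B=17) = 17; EF_C = 17+2 = 19
ES_D = 17; EF_D = 17+6 = 23
ES_E = 14; EF_E = 14+15 = 29
ES_F = max(EF_B=17, EF_D=23) = 23; EF_F = 23+10 = 33
ES_G = max(EF_D=23, EF_E=29) = 29; EF_G = 29+9 = 38
ES_H = max(EF_C=19, EF_F=33, EF_G=38) = 38; EF_H = 38+4 = 42
Expected project duration μ = 42 days. Critical path: A → E → G → H.

Backward pass:
LF_H = 42; LS_H = 42−4 = 38
LF_G = LS_H = 38; LS_G = 38−9 = 29
LF_F = LS_H = 38; LS_F = 38−10 = 28
LF_E = LS_G = 29; LS_E = 29−15 = 14
LF_D = min(LS_F=28, LS_G=29) = 28; LS_D = 28−6 = 22
LF_C = LS_H = 38; LS_C = 38−2 = 36
LF_B = min(LS_C=36, LS_D=22, LS_F=28) = 22; LS_B = 22−3 = 19
LF_A = min(LS_B=19, LS_C=36, LS_E=14) = 14; LS_A = 14−14 = 0
Slack_D = LS_D − ES_D = 22 − 17 = 5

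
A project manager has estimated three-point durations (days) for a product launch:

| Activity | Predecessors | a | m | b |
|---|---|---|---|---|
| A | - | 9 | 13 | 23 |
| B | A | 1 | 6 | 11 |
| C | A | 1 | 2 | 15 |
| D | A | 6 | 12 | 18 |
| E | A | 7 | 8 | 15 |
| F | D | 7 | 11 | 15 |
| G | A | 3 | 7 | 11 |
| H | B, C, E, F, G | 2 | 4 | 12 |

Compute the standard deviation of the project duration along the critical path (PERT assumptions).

3.74 days

te_A = (9 + 4·13 + 23)/6 = 84/6 = 14; σ²_A = ((23−9)/6)² = 5.444
te_B = (1 + 4·6 + 11)/6 = 36/6 = 6; σ²_B = ((11−1)/6)² = 2.778
te_C = (1 + 4·2 + 15)/6 = 24/6 = 4; σ²_C = ((15−1)/6)² = 5.444
te_D = (6 + 4·12 + 18)/6 = 72/6 = 12; σ²_D = ((18−6)/6)² = 4.000
te_E = (7 + 4·8 + 15)/6 = 54/6 = 9; σ²_E = ((15−7)/6)² = 1.778
te_F = (7 + 4·11 + 15)/6 = 66/6 = 11; σ²_F = ((15−7)/6)² = 1.778
te_G = (3 + 4·7 + 11)/6 = 42/6 = 7; σ²_G = ((11−3)/6)² = 1.778
te_H = (2 + 4·4 + 12)/6 = 30/6 = 5; σ²_H = ((12−2)/6)² = 2.778

Forward pass:
ES_A = 0; EF_A = 14
ES_B = 14; EF_B = 14+6 = 20
ES_C = 14; EF_C = 14+4 = 18
ES_D = 14; EF_D = 14+12 = 26
ES_E = 14; EF_E = 14+9 = 23
ES_F = 26; EF_F = 26+11 = 37
ES_G = 14; EF_G = 14+7 = 21
ES_H = max(EF_B=20, EF_C=18, EF_E=23, EF_F=37, EF_G=21) = 37; EF_H = 37+5 = 42
Expected project duration μ = 42 days. Critical path: A → D → F → H.

Variance along critical path = 5.444 + 4.000 + 1.778 + 2.778 = 14.000
σ = √14.000 = 3.742 days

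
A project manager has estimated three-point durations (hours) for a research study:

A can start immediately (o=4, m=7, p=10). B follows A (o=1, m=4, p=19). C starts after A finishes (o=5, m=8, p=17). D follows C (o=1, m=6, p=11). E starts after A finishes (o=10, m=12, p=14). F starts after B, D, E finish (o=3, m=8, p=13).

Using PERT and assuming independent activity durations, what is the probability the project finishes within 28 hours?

te_A = (4 + 4·7 + 10)/6 = 42/6 = 7; σ²_A = ((10−4)/6)² = 1.000
te_B = (1 + 4·4 + 19)/6 = 36/6 = 6; σ²_B = ((19−1)/6)² = 9.000
te_C = (5 + 4·8 + 17)/6 = 54/6 = 9; σ²_C = ((17−5)/6)² = 4.000
te_D = (1 + 4·6 + 11)/6 = 36/6 = 6; σ²_D = ((11−1)/6)² = 2.778
te_E = (10 + 4·12 + 14)/6 = 72/6 = 12; σ²_E = ((14−10)/6)² = 0.444
te_F = (3 + 4·8 + 13)/6 = 48/6 = 8; σ²_F = ((13−3)/6)² = 2.778

Forward pass:
ES_A = 0; EF_A = 7
ES_B = 7; EF_B = 7+6 = 13
ES_C = 7; EF_C = 7+9 = 16
ES_D = 16; EF_D = 16+6 = 22
ES_E = 7; EF_E = 7+12 = 19
ES_F = max(EF_B=13, EF_D=22, EF_E=19) = 22; EF_F = 22+8 = 30
Expected project duration μ = 30 hours. Critical path: A → C → D → F.

Variance along critical path = 1.000 + 4.000 + 2.778 + 2.778 = 10.556; σ = √10.556 = 3.249 hours.
Z = (28 − 30) / 3.249 = -0.616
P(T ≤ 28) = Φ(-0.616) ≈ 0.269

0.269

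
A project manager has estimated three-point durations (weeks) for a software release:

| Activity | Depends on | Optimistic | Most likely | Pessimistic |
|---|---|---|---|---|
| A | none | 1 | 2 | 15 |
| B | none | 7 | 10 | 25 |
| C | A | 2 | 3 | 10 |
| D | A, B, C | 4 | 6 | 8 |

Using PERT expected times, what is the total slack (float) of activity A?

te_A = (1 + 4·2 + 15)/6 = 24/6 = 4
te_B = (7 + 4·10 + 25)/6 = 72/6 = 12
te_C = (2 + 4·3 + 10)/6 = 24/6 = 4
te_D = (4 + 4·6 + 8)/6 = 36/6 = 6

Forward pass:
ES_A = 0; EF_A = 4
ES_B = 0; EF_B = 12
ES_C = 4; EF_C = 4+4 = 8
ES_D = max(EF_A=4, EF_B=12, EF_C=8) = 12; EF_D = 12+6 = 18
Expected project duration μ = 18 weeks. Critical path: B → D.

Backward pass:
LF_D = 18; LS_D = 18−6 = 12
LF_C = LS_D = 12; LS_C = 12−4 = 8
LF_B = LS_D = 12; LS_B = 12−12 = 0
LF_A = min(LS_C=8, LS_D=12) = 8; LS_A = 8−4 = 4
Slack_A = LS_A − ES_A = 4 − 0 = 4

4 weeks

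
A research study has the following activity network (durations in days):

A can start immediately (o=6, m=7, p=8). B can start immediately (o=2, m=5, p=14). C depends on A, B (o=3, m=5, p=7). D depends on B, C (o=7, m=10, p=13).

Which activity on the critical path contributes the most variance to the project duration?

te_A = (6 + 4·7 + 8)/6 = 42/6 = 7; σ²_A = ((8−6)/6)² = 0.111
te_B = (2 + 4·5 + 14)/6 = 36/6 = 6; σ²_B = ((14−2)/6)² = 4.000
te_C = (3 + 4·5 + 7)/6 = 30/6 = 5; σ²_C = ((7−3)/6)² = 0.444
te_D = (7 + 4·10 + 13)/6 = 60/6 = 10; σ²_D = ((13−7)/6)² = 1.000

Forward pass:
ES_A = 0; EF_A = 7
ES_B = 0; EF_B = 6
ES_C = max(EF_A=7, EF_B=6) = 7; EF_C = 7+5 = 12
ES_D = max(EF_B=6, EF_C=12) = 12; EF_D = 12+10 = 22
Expected project duration μ = 22 days. Critical path: A → C → D.

Variances on critical path: σ²_A=0.111, σ²_C=0.444, σ²_D=1.000.
Largest is σ²_D = 1.000.

D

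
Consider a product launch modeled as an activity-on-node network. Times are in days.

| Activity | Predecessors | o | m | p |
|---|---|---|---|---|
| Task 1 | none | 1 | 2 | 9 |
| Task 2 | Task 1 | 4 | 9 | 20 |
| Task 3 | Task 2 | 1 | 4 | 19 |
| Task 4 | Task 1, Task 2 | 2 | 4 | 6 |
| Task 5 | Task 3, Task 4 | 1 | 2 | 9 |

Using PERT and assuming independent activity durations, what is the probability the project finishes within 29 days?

0.943

te_Task 1 = (1 + 4·2 + 9)/6 = 18/6 = 3; σ²_Task 1 = ((9−1)/6)² = 1.778
te_Task 2 = (4 + 4·9 + 20)/6 = 60/6 = 10; σ²_Task 2 = ((20−4)/6)² = 7.111
te_Task 3 = (1 + 4·4 + 19)/6 = 36/6 = 6; σ²_Task 3 = ((19−1)/6)² = 9.000
te_Task 4 = (2 + 4·4 + 6)/6 = 24/6 = 4; σ²_Task 4 = ((6−2)/6)² = 0.444
te_Task 5 = (1 + 4·2 + 9)/6 = 18/6 = 3; σ²_Task 5 = ((9−1)/6)² = 1.778

Forward pass:
ES_Task 1 = 0; EF_Task 1 = 3
ES_Task 2 = 3; EF_Task 2 = 3+10 = 13
ES_Task 3 = 13; EF_Task 3 = 13+6 = 19
ES_Task 4 = max(EF_Task 1=3, EF_Task 2=13) = 13; EF_Task 4 = 13+4 = 17
ES_Task 5 = max(EF_Task 3=19, EF_Task 4=17) = 19; EF_Task 5 = 19+3 = 22
Expected project duration μ = 22 days. Critical path: Task 1 → Task 2 → Task 3 → Task 5.

Variance along critical path = 1.778 + 7.111 + 9.000 + 1.778 = 19.667; σ = √19.667 = 4.435 days.
Z = (29 − 22) / 4.435 = 1.578
P(T ≤ 29) = Φ(1.578) ≈ 0.943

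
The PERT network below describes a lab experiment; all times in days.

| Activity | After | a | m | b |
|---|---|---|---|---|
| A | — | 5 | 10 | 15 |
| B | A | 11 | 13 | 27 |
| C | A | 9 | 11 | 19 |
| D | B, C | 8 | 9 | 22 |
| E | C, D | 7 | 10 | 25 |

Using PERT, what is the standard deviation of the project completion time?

te_A = (5 + 4·10 + 15)/6 = 60/6 = 10; σ²_A = ((15−5)/6)² = 2.778
te_B = (11 + 4·13 + 27)/6 = 90/6 = 15; σ²_B = ((27−11)/6)² = 7.111
te_C = (9 + 4·11 + 19)/6 = 72/6 = 12; σ²_C = ((19−9)/6)² = 2.778
te_D = (8 + 4·9 + 22)/6 = 66/6 = 11; σ²_D = ((22−8)/6)² = 5.444
te_E = (7 + 4·10 + 25)/6 = 72/6 = 12; σ²_E = ((25−7)/6)² = 9.000

Forward pass:
ES_A = 0; EF_A = 10
ES_B = 10; EF_B = 10+15 = 25
ES_C = 10; EF_C = 10+12 = 22
ES_D = max(EF_B=25, EF_C=22) = 25; EF_D = 25+11 = 36
ES_E = max(EF_C=22, EF_D=36) = 36; EF_E = 36+12 = 48
Expected project duration μ = 48 days. Critical path: A → B → D → E.

Variance along critical path = 2.778 + 7.111 + 5.444 + 9.000 = 24.333
σ = √24.333 = 4.933 days

4.93 days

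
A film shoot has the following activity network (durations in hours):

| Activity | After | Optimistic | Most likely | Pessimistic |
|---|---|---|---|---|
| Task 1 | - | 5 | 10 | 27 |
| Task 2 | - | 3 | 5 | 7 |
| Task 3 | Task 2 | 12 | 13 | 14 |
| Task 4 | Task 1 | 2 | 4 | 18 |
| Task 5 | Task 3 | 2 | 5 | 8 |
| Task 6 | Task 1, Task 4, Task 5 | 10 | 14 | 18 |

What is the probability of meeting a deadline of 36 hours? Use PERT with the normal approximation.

te_Task 1 = (5 + 4·10 + 27)/6 = 72/6 = 12; σ²_Task 1 = ((27−5)/6)² = 13.444
te_Task 2 = (3 + 4·5 + 7)/6 = 30/6 = 5; σ²_Task 2 = ((7−3)/6)² = 0.444
te_Task 3 = (12 + 4·13 + 14)/6 = 78/6 = 13; σ²_Task 3 = ((14−12)/6)² = 0.111
te_Task 4 = (2 + 4·4 + 18)/6 = 36/6 = 6; σ²_Task 4 = ((18−2)/6)² = 7.111
te_Task 5 = (2 + 4·5 + 8)/6 = 30/6 = 5; σ²_Task 5 = ((8−2)/6)² = 1.000
te_Task 6 = (10 + 4·14 + 18)/6 = 84/6 = 14; σ²_Task 6 = ((18−10)/6)² = 1.778

Forward pass:
ES_Task 1 = 0; EF_Task 1 = 12
ES_Task 2 = 0; EF_Task 2 = 5
ES_Task 3 = 5; EF_Task 3 = 5+13 = 18
ES_Task 4 = 12; EF_Task 4 = 12+6 = 18
ES_Task 5 = 18; EF_Task 5 = 18+5 = 23
ES_Task 6 = max(EF_Task 1=12, EF_Task 4=18, EF_Task 5=23) = 23; EF_Task 6 = 23+14 = 37
Expected project duration μ = 37 hours. Critical path: Task 2 → Task 3 → Task 5 → Task 6.

Variance along critical path = 0.444 + 0.111 + 1.000 + 1.778 = 3.333; σ = √3.333 = 1.826 hours.
Z = (36 − 37) / 1.826 = -0.548
P(T ≤ 36) = Φ(-0.548) ≈ 0.292

0.292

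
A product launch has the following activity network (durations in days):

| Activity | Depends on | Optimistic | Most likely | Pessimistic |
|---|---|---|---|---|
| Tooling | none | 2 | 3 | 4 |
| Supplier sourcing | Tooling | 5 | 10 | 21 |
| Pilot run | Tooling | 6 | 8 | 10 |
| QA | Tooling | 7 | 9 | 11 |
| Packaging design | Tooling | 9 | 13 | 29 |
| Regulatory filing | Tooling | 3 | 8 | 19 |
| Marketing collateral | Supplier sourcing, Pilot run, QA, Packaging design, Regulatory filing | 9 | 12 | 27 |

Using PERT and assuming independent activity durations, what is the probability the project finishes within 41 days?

0.977

te_Tooling = (2 + 4·3 + 4)/6 = 18/6 = 3; σ²_Tooling = ((4−2)/6)² = 0.111
te_Supplier sourcing = (5 + 4·10 + 21)/6 = 66/6 = 11; σ²_Supplier sourcing = ((21−5)/6)² = 7.111
te_Pilot run = (6 + 4·8 + 10)/6 = 48/6 = 8; σ²_Pilot run = ((10−6)/6)² = 0.444
te_QA = (7 + 4·9 + 11)/6 = 54/6 = 9; σ²_QA = ((11−7)/6)² = 0.444
te_Packaging design = (9 + 4·13 + 29)/6 = 90/6 = 15; σ²_Packaging design = ((29−9)/6)² = 11.111
te_Regulatory filing = (3 + 4·8 + 19)/6 = 54/6 = 9; σ²_Regulatory filing = ((19−3)/6)² = 7.111
te_Marketing collateral = (9 + 4·12 + 27)/6 = 84/6 = 14; σ²_Marketing collateral = ((27−9)/6)² = 9.000

Forward pass:
ES_Tooling = 0; EF_Tooling = 3
ES_Supplier sourcing = 3; EF_Supplier sourcing = 3+11 = 14
ES_Pilot run = 3; EF_Pilot run = 3+8 = 11
ES_QA = 3; EF_QA = 3+9 = 12
ES_Packaging design = 3; EF_Packaging design = 3+15 = 18
ES_Regulatory filing = 3; EF_Regulatory filing = 3+9 = 12
ES_Marketing collateral = max(EF_Supplier sourcing=14, EF_Pilot run=11, EF_QA=12, EF_Packaging design=18, EF_Regulatory filing=12) = 18; EF_Marketing collateral = 18+14 = 32
Expected project duration μ = 32 days. Critical path: Tooling → Packaging design → Marketing collateral.

Variance along critical path = 0.111 + 11.111 + 9.000 = 20.222; σ = √20.222 = 4.497 days.
Z = (41 − 32) / 4.497 = 2.001
P(T ≤ 41) = Φ(2.001) ≈ 0.977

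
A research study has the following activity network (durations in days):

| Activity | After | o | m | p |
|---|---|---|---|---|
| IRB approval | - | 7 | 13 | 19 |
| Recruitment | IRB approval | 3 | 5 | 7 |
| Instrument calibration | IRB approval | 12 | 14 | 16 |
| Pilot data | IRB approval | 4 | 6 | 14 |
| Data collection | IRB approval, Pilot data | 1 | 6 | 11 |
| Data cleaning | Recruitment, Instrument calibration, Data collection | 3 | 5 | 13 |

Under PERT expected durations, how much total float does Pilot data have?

1 days

te_IRB approval = (7 + 4·13 + 19)/6 = 78/6 = 13
te_Recruitment = (3 + 4·5 + 7)/6 = 30/6 = 5
te_Instrument calibration = (12 + 4·14 + 16)/6 = 84/6 = 14
te_Pilot data = (4 + 4·6 + 14)/6 = 42/6 = 7
te_Data collection = (1 + 4·6 + 11)/6 = 36/6 = 6
te_Data cleaning = (3 + 4·5 + 13)/6 = 36/6 = 6

Forward pass:
ES_IRB approval = 0; EF_IRB approval = 13
ES_Recruitment = 13; EF_Recruitment = 13+5 = 18
ES_Instrument calibration = 13; EF_Instrument calibration = 13+14 = 27
ES_Pilot data = 13; EF_Pilot data = 13+7 = 20
ES_Data collection = max(EF_IRB approval=13, EF_Pilot data=20) = 20; EF_Data collection = 20+6 = 26
ES_Data cleaning = max(EF_Recruitment=18, EF_Instrument calibration=27, EF_Data collection=26) = 27; EF_Data cleaning = 27+6 = 33
Expected project duration μ = 33 days. Critical path: IRB approval → Instrument calibration → Data cleaning.

Backward pass:
LF_Data cleaning = 33; LS_Data cleaning = 33−6 = 27
LF_Data collection = LS_Data cleaning = 27; LS_Data collection = 27−6 = 21
LF_Pilot data = LS_Data collection = 21; LS_Pilot data = 21−7 = 14
LF_Instrument calibration = LS_Data cleaning = 27; LS_Instrument calibration = 27−14 = 13
LF_Recruitment = LS_Data cleaning = 27; LS_Recruitment = 27−5 = 22
LF_IRB approval = min(LS_Recruitment=22, LS_Instrument calibration=13, LS_Pilot data=14, LS_Data collection=21) = 13; LS_IRB approval = 13−13 = 0
Slack_Pilot data = LS_Pilot data − ES_Pilot data = 14 − 13 = 1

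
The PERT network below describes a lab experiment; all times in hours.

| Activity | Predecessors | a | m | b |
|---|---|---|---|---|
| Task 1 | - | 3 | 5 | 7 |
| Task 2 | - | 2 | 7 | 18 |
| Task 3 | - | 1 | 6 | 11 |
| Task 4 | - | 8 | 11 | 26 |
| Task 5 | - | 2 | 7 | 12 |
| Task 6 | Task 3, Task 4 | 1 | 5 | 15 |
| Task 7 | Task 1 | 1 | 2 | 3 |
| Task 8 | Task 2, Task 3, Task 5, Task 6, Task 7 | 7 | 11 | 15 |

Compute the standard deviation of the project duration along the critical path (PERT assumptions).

te_Task 1 = (3 + 4·5 + 7)/6 = 30/6 = 5; σ²_Task 1 = ((7−3)/6)² = 0.444
te_Task 2 = (2 + 4·7 + 18)/6 = 48/6 = 8; σ²_Task 2 = ((18−2)/6)² = 7.111
te_Task 3 = (1 + 4·6 + 11)/6 = 36/6 = 6; σ²_Task 3 = ((11−1)/6)² = 2.778
te_Task 4 = (8 + 4·11 + 26)/6 = 78/6 = 13; σ²_Task 4 = ((26−8)/6)² = 9.000
te_Task 5 = (2 + 4·7 + 12)/6 = 42/6 = 7; σ²_Task 5 = ((12−2)/6)² = 2.778
te_Task 6 = (1 + 4·5 + 15)/6 = 36/6 = 6; σ²_Task 6 = ((15−1)/6)² = 5.444
te_Task 7 = (1 + 4·2 + 3)/6 = 12/6 = 2; σ²_Task 7 = ((3−1)/6)² = 0.111
te_Task 8 = (7 + 4·11 + 15)/6 = 66/6 = 11; σ²_Task 8 = ((15−7)/6)² = 1.778

Forward pass:
ES_Task 1 = 0; EF_Task 1 = 5
ES_Task 2 = 0; EF_Task 2 = 8
ES_Task 3 = 0; EF_Task 3 = 6
ES_Task 4 = 0; EF_Task 4 = 13
ES_Task 5 = 0; EF_Task 5 = 7
ES_Task 6 = max(EF_Task 3=6, EF_Task 4=13) = 13; EF_Task 6 = 13+6 = 19
ES_Task 7 = 5; EF_Task 7 = 5+2 = 7
ES_Task 8 = max(EF_Task 2=8, EF_Task 3=6, EF_Task 5=7, EF_Task 6=19, EF_Task 7=7) = 19; EF_Task 8 = 19+11 = 30
Expected project duration μ = 30 hours. Critical path: Task 4 → Task 6 → Task 8.

Variance along critical path = 9.000 + 5.444 + 1.778 = 16.222
σ = √16.222 = 4.028 hours

4.03 hours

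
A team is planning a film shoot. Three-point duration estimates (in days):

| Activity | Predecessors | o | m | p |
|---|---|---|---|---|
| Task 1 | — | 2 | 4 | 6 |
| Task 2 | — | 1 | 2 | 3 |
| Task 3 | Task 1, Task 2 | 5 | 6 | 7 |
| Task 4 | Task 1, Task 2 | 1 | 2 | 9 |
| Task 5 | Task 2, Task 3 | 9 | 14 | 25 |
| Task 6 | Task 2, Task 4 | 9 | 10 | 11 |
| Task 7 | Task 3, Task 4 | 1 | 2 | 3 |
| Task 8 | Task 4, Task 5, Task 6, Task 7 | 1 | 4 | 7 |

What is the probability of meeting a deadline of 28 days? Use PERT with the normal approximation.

te_Task 1 = (2 + 4·4 + 6)/6 = 24/6 = 4; σ²_Task 1 = ((6−2)/6)² = 0.444
te_Task 2 = (1 + 4·2 + 3)/6 = 12/6 = 2; σ²_Task 2 = ((3−1)/6)² = 0.111
te_Task 3 = (5 + 4·6 + 7)/6 = 36/6 = 6; σ²_Task 3 = ((7−5)/6)² = 0.111
te_Task 4 = (1 + 4·2 + 9)/6 = 18/6 = 3; σ²_Task 4 = ((9−1)/6)² = 1.778
te_Task 5 = (9 + 4·14 + 25)/6 = 90/6 = 15; σ²_Task 5 = ((25−9)/6)² = 7.111
te_Task 6 = (9 + 4·10 + 11)/6 = 60/6 = 10; σ²_Task 6 = ((11−9)/6)² = 0.111
te_Task 7 = (1 + 4·2 + 3)/6 = 12/6 = 2; σ²_Task 7 = ((3−1)/6)² = 0.111
te_Task 8 = (1 + 4·4 + 7)/6 = 24/6 = 4; σ²_Task 8 = ((7−1)/6)² = 1.000

Forward pass:
ES_Task 1 = 0; EF_Task 1 = 4
ES_Task 2 = 0; EF_Task 2 = 2
ES_Task 3 = max(EF_Task 1=4, EF_Task 2=2) = 4; EF_Task 3 = 4+6 = 10
ES_Task 4 = max(EF_Task 1=4, EF_Task 2=2) = 4; EF_Task 4 = 4+3 = 7
ES_Task 5 = max(EF_Task 2=2, EF_Task 3=10) = 10; EF_Task 5 = 10+15 = 25
ES_Task 6 = max(EF_Task 2=2, EF_Task 4=7) = 7; EF_Task 6 = 7+10 = 17
ES_Task 7 = max(EF_Task 3=10, EF_Task 4=7) = 10; EF_Task 7 = 10+2 = 12
ES_Task 8 = max(EF_Task 4=7, EF_Task 5=25, EF_Task 6=17, EF_Task 7=12) = 25; EF_Task 8 = 25+4 = 29
Expected project duration μ = 29 days. Critical path: Task 1 → Task 3 → Task 5 → Task 8.

Variance along critical path = 0.444 + 0.111 + 7.111 + 1.000 = 8.667; σ = √8.667 = 2.944 days.
Z = (28 − 29) / 2.944 = -0.340
P(T ≤ 28) = Φ(-0.340) ≈ 0.367

0.367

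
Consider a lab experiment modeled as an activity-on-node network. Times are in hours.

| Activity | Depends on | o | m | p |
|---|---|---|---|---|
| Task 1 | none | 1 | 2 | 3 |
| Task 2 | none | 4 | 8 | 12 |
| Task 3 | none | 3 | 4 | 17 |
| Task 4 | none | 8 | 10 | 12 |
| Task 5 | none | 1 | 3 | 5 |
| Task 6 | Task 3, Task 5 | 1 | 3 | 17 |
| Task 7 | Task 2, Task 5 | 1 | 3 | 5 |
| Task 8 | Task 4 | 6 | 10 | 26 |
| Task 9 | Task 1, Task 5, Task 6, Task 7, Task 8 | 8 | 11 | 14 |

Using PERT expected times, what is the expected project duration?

te_Task 1 = (1 + 4·2 + 3)/6 = 12/6 = 2
te_Task 2 = (4 + 4·8 + 12)/6 = 48/6 = 8
te_Task 3 = (3 + 4·4 + 17)/6 = 36/6 = 6
te_Task 4 = (8 + 4·10 + 12)/6 = 60/6 = 10
te_Task 5 = (1 + 4·3 + 5)/6 = 18/6 = 3
te_Task 6 = (1 + 4·3 + 17)/6 = 30/6 = 5
te_Task 7 = (1 + 4·3 + 5)/6 = 18/6 = 3
te_Task 8 = (6 + 4·10 + 26)/6 = 72/6 = 12
te_Task 9 = (8 + 4·11 + 14)/6 = 66/6 = 11

Forward pass:
ES_Task 1 = 0; EF_Task 1 = 2
ES_Task 2 = 0; EF_Task 2 = 8
ES_Task 3 = 0; EF_Task 3 = 6
ES_Task 4 = 0; EF_Task 4 = 10
ES_Task 5 = 0; EF_Task 5 = 3
ES_Task 6 = max(EF_Task 3=6, EF_Task 5=3) = 6; EF_Task 6 = 6+5 = 11
ES_Task 7 = max(EF_Task 2=8, EF_Task 5=3) = 8; EF_Task 7 = 8+3 = 11
ES_Task 8 = 10; EF_Task 8 = 10+12 = 22
ES_Task 9 = max(EF_Task 1=2, EF_Task 5=3, EF_Task 6=11, EF_Task 7=11, EF_Task 8=22) = 22; EF_Task 9 = 22+11 = 33
Expected project duration μ = 33 hours. Critical path: Task 4 → Task 8 → Task 9.

33 hours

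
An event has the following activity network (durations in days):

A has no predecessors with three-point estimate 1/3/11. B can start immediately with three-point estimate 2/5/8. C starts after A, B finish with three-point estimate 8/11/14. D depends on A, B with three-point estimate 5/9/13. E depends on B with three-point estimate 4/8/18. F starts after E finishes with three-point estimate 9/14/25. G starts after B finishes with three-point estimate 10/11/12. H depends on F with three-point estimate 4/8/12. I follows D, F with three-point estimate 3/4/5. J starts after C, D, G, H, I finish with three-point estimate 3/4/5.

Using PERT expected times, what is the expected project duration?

te_A = (1 + 4·3 + 11)/6 = 24/6 = 4
te_B = (2 + 4·5 + 8)/6 = 30/6 = 5
te_C = (8 + 4·11 + 14)/6 = 66/6 = 11
te_D = (5 + 4·9 + 13)/6 = 54/6 = 9
te_E = (4 + 4·8 + 18)/6 = 54/6 = 9
te_F = (9 + 4·14 + 25)/6 = 90/6 = 15
te_G = (10 + 4·11 + 12)/6 = 66/6 = 11
te_H = (4 + 4·8 + 12)/6 = 48/6 = 8
te_I = (3 + 4·4 + 5)/6 = 24/6 = 4
te_J = (3 + 4·4 + 5)/6 = 24/6 = 4

Forward pass:
ES_A = 0; EF_A = 4
ES_B = 0; EF_B = 5
ES_C = max(EF_A=4, EF_B=5) = 5; EF_C = 5+11 = 16
ES_D = max(EF_A=4, EF_B=5) = 5; EF_D = 5+9 = 14
ES_E = 5; EF_E = 5+9 = 14
ES_F = 14; EF_F = 14+15 = 29
ES_G = 5; EF_G = 5+11 = 16
ES_H = 29; EF_H = 29+8 = 37
ES_I = max(EF_D=14, EF_F=29) = 29; EF_I = 29+4 = 33
ES_J = max(EF_C=16, EF_D=14, EF_G=16, EF_H=37, EF_I=33) = 37; EF_J = 37+4 = 41
Expected project duration μ = 41 days. Critical path: B → E → F → H → J.

41 days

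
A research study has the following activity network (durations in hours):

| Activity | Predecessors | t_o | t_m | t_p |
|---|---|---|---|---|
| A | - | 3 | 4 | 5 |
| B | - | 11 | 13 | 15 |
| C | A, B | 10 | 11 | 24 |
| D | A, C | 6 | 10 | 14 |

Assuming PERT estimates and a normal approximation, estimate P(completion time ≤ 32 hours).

0.074

te_A = (3 + 4·4 + 5)/6 = 24/6 = 4; σ²_A = ((5−3)/6)² = 0.111
te_B = (11 + 4·13 + 15)/6 = 78/6 = 13; σ²_B = ((15−11)/6)² = 0.444
te_C = (10 + 4·11 + 24)/6 = 78/6 = 13; σ²_C = ((24−10)/6)² = 5.444
te_D = (6 + 4·10 + 14)/6 = 60/6 = 10; σ²_D = ((14−6)/6)² = 1.778

Forward pass:
ES_A = 0; EF_A = 4
ES_B = 0; EF_B = 13
ES_C = max(EF_A=4, EF_B=13) = 13; EF_C = 13+13 = 26
ES_D = max(EF_A=4, EF_C=26) = 26; EF_D = 26+10 = 36
Expected project duration μ = 36 hours. Critical path: B → C → D.

Variance along critical path = 0.444 + 5.444 + 1.778 = 7.667; σ = √7.667 = 2.769 hours.
Z = (32 − 36) / 2.769 = -1.445
P(T ≤ 32) = Φ(-1.445) ≈ 0.074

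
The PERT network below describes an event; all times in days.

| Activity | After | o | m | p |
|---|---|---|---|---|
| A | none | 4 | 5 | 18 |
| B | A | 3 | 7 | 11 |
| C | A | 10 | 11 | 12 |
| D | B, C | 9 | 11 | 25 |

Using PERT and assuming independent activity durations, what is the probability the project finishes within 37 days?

te_A = (4 + 4·5 + 18)/6 = 42/6 = 7; σ²_A = ((18−4)/6)² = 5.444
te_B = (3 + 4·7 + 11)/6 = 42/6 = 7; σ²_B = ((11−3)/6)² = 1.778
te_C = (10 + 4·11 + 12)/6 = 66/6 = 11; σ²_C = ((12−10)/6)² = 0.111
te_D = (9 + 4·11 + 25)/6 = 78/6 = 13; σ²_D = ((25−9)/6)² = 7.111

Forward pass:
ES_A = 0; EF_A = 7
ES_B = 7; EF_B = 7+7 = 14
ES_C = 7; EF_C = 7+11 = 18
ES_D = max(EF_B=14, EF_C=18) = 18; EF_D = 18+13 = 31
Expected project duration μ = 31 days. Critical path: A → C → D.

Variance along critical path = 5.444 + 0.111 + 7.111 = 12.667; σ = √12.667 = 3.559 days.
Z = (37 − 31) / 3.559 = 1.686
P(T ≤ 37) = Φ(1.686) ≈ 0.954

0.954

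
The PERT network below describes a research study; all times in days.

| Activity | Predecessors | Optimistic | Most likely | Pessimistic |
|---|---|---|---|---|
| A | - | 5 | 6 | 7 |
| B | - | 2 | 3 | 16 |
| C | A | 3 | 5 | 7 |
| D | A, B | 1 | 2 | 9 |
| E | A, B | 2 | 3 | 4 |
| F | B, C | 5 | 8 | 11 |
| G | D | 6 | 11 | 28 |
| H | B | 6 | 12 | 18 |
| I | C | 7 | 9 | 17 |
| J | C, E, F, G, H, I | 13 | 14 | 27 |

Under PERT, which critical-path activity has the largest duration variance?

te_A = (5 + 4·6 + 7)/6 = 36/6 = 6; σ²_A = ((7−5)/6)² = 0.111
te_B = (2 + 4·3 + 16)/6 = 30/6 = 5; σ²_B = ((16−2)/6)² = 5.444
te_C = (3 + 4·5 + 7)/6 = 30/6 = 5; σ²_C = ((7−3)/6)² = 0.444
te_D = (1 + 4·2 + 9)/6 = 18/6 = 3; σ²_D = ((9−1)/6)² = 1.778
te_E = (2 + 4·3 + 4)/6 = 18/6 = 3; σ²_E = ((4−2)/6)² = 0.111
te_F = (5 + 4·8 + 11)/6 = 48/6 = 8; σ²_F = ((11−5)/6)² = 1.000
te_G = (6 + 4·11 + 28)/6 = 78/6 = 13; σ²_G = ((28−6)/6)² = 13.444
te_H = (6 + 4·12 + 18)/6 = 72/6 = 12; σ²_H = ((18−6)/6)² = 4.000
te_I = (7 + 4·9 + 17)/6 = 60/6 = 10; σ²_I = ((17−7)/6)² = 2.778
te_J = (13 + 4·14 + 27)/6 = 96/6 = 16; σ²_J = ((27−13)/6)² = 5.444

Forward pass:
ES_A = 0; EF_A = 6
ES_B = 0; EF_B = 5
ES_C = 6; EF_C = 6+5 = 11
ES_D = max(EF_A=6, EF_B=5) = 6; EF_D = 6+3 = 9
ES_E = max(EF_A=6, EF_B=5) = 6; EF_E = 6+3 = 9
ES_F = max(EF_B=5, EF_C=11) = 11; EF_F = 11+8 = 19
ES_G = 9; EF_G = 9+13 = 22
ES_H = 5; EF_H = 5+12 = 17
ES_I = 11; EF_I = 11+10 = 21
ES_J = max(EF_C=11, EF_E=9, EF_F=19, EF_G=22, EF_H=17, EF_I=21) = 22; EF_J = 22+16 = 38
Expected project duration μ = 38 days. Critical path: A → D → G → J.

Variances on critical path: σ²_A=0.111, σ²_D=1.778, σ²_G=13.444, σ²_J=5.444.
Largest is σ²_G = 13.444.

G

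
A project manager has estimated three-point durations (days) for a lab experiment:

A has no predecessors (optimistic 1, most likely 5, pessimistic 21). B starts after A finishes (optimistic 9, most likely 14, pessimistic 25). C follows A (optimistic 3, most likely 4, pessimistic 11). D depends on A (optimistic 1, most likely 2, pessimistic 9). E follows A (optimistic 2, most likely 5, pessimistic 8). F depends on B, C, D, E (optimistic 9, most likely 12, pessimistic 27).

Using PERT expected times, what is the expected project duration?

te_A = (1 + 4·5 + 21)/6 = 42/6 = 7
te_B = (9 + 4·14 + 25)/6 = 90/6 = 15
te_C = (3 + 4·4 + 11)/6 = 30/6 = 5
te_D = (1 + 4·2 + 9)/6 = 18/6 = 3
te_E = (2 + 4·5 + 8)/6 = 30/6 = 5
te_F = (9 + 4·12 + 27)/6 = 84/6 = 14

Forward pass:
ES_A = 0; EF_A = 7
ES_B = 7; EF_B = 7+15 = 22
ES_C = 7; EF_C = 7+5 = 12
ES_D = 7; EF_D = 7+3 = 10
ES_E = 7; EF_E = 7+5 = 12
ES_F = max(EF_B=22, EF_C=12, EF_D=10, EF_E=12) = 22; EF_F = 22+14 = 36
Expected project duration μ = 36 days. Critical path: A → B → F.

36 days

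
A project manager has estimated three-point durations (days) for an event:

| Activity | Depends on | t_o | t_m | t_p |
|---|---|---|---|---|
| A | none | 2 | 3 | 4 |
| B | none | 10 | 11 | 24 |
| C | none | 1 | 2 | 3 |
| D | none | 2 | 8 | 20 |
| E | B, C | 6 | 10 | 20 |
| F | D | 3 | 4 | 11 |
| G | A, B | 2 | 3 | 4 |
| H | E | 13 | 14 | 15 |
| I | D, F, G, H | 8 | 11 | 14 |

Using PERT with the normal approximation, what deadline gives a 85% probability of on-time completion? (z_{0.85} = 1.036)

52.6 days

te_A = (2 + 4·3 + 4)/6 = 18/6 = 3; σ²_A = ((4−2)/6)² = 0.111
te_B = (10 + 4·11 + 24)/6 = 78/6 = 13; σ²_B = ((24−10)/6)² = 5.444
te_C = (1 + 4·2 + 3)/6 = 12/6 = 2; σ²_C = ((3−1)/6)² = 0.111
te_D = (2 + 4·8 + 20)/6 = 54/6 = 9; σ²_D = ((20−2)/6)² = 9.000
te_E = (6 + 4·10 + 20)/6 = 66/6 = 11; σ²_E = ((20−6)/6)² = 5.444
te_F = (3 + 4·4 + 11)/6 = 30/6 = 5; σ²_F = ((11−3)/6)² = 1.778
te_G = (2 + 4·3 + 4)/6 = 18/6 = 3; σ²_G = ((4−2)/6)² = 0.111
te_H = (13 + 4·14 + 15)/6 = 84/6 = 14; σ²_H = ((15−13)/6)² = 0.111
te_I = (8 + 4·11 + 14)/6 = 66/6 = 11; σ²_I = ((14−8)/6)² = 1.000

Forward pass:
ES_A = 0; EF_A = 3
ES_B = 0; EF_B = 13
ES_C = 0; EF_C = 2
ES_D = 0; EF_D = 9
ES_E = max(EF_B=13, EF_C=2) = 13; EF_E = 13+11 = 24
ES_F = 9; EF_F = 9+5 = 14
ES_G = max(EF_A=3, EF_B=13) = 13; EF_G = 13+3 = 16
ES_H = 24; EF_H = 24+14 = 38
ES_I = max(EF_D=9, EF_F=14, EF_G=16, EF_H=38) = 38; EF_I = 38+11 = 49
Expected project duration μ = 49 days. Critical path: B → E → H → I.

Variance along critical path = 5.444 + 5.444 + 0.111 + 1.000 = 12.000; σ = 3.464 days.
D = μ + z·σ = 49 + 1.036·3.464 = 52.6 days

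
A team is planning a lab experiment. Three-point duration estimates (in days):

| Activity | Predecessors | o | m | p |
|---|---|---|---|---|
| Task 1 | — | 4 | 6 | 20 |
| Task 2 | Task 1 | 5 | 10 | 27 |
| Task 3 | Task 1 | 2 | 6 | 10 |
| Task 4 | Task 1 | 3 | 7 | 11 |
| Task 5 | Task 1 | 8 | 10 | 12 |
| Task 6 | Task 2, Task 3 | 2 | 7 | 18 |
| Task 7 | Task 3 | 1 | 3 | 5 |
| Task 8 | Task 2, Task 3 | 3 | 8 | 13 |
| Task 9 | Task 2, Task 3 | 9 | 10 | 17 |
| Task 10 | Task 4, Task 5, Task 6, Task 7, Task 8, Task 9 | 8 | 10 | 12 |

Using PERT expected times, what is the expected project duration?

te_Task 1 = (4 + 4·6 + 20)/6 = 48/6 = 8
te_Task 2 = (5 + 4·10 + 27)/6 = 72/6 = 12
te_Task 3 = (2 + 4·6 + 10)/6 = 36/6 = 6
te_Task 4 = (3 + 4·7 + 11)/6 = 42/6 = 7
te_Task 5 = (8 + 4·10 + 12)/6 = 60/6 = 10
te_Task 6 = (2 + 4·7 + 18)/6 = 48/6 = 8
te_Task 7 = (1 + 4·3 + 5)/6 = 18/6 = 3
te_Task 8 = (3 + 4·8 + 13)/6 = 48/6 = 8
te_Task 9 = (9 + 4·10 + 17)/6 = 66/6 = 11
te_Task 10 = (8 + 4·10 + 12)/6 = 60/6 = 10

Forward pass:
ES_Task 1 = 0; EF_Task 1 = 8
ES_Task 2 = 8; EF_Task 2 = 8+12 = 20
ES_Task 3 = 8; EF_Task 3 = 8+6 = 14
ES_Task 4 = 8; EF_Task 4 = 8+7 = 15
ES_Task 5 = 8; EF_Task 5 = 8+10 = 18
ES_Task 6 = max(EF_Task 2=20, EF_Task 3=14) = 20; EF_Task 6 = 20+8 = 28
ES_Task 7 = 14; EF_Task 7 = 14+3 = 17
ES_Task 8 = max(EF_Task 2=20, EF_Task 3=14) = 20; EF_Task 8 = 20+8 = 28
ES_Task 9 = max(EF_Task 2=20, EF_Task 3=14) = 20; EF_Task 9 = 20+11 = 31
ES_Task 10 = max(EF_Task 4=15, EF_Task 5=18, EF_Task 6=28, EF_Task 7=17, EF_Task 8=28, EF_Task 9=31) = 31; EF_Task 10 = 31+10 = 41
Expected project duration μ = 41 days. Critical path: Task 1 → Task 2 → Task 9 → Task 10.

41 days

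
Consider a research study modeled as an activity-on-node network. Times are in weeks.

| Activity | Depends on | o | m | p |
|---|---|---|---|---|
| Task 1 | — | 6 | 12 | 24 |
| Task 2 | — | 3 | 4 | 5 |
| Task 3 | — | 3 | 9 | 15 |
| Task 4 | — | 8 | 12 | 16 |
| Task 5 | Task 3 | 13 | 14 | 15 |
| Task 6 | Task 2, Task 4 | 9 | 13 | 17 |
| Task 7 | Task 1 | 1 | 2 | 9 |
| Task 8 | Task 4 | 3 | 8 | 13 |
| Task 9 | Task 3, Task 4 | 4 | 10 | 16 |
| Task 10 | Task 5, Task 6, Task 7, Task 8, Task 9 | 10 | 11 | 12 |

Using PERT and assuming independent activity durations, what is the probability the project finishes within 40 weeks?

te_Task 1 = (6 + 4·12 + 24)/6 = 78/6 = 13; σ²_Task 1 = ((24−6)/6)² = 9.000
te_Task 2 = (3 + 4·4 + 5)/6 = 24/6 = 4; σ²_Task 2 = ((5−3)/6)² = 0.111
te_Task 3 = (3 + 4·9 + 15)/6 = 54/6 = 9; σ²_Task 3 = ((15−3)/6)² = 4.000
te_Task 4 = (8 + 4·12 + 16)/6 = 72/6 = 12; σ²_Task 4 = ((16−8)/6)² = 1.778
te_Task 5 = (13 + 4·14 + 15)/6 = 84/6 = 14; σ²_Task 5 = ((15−13)/6)² = 0.111
te_Task 6 = (9 + 4·13 + 17)/6 = 78/6 = 13; σ²_Task 6 = ((17−9)/6)² = 1.778
te_Task 7 = (1 + 4·2 + 9)/6 = 18/6 = 3; σ²_Task 7 = ((9−1)/6)² = 1.778
te_Task 8 = (3 + 4·8 + 13)/6 = 48/6 = 8; σ²_Task 8 = ((13−3)/6)² = 2.778
te_Task 9 = (4 + 4·10 + 16)/6 = 60/6 = 10; σ²_Task 9 = ((16−4)/6)² = 4.000
te_Task 10 = (10 + 4·11 + 12)/6 = 66/6 = 11; σ²_Task 10 = ((12−10)/6)² = 0.111

Forward pass:
ES_Task 1 = 0; EF_Task 1 = 13
ES_Task 2 = 0; EF_Task 2 = 4
ES_Task 3 = 0; EF_Task 3 = 9
ES_Task 4 = 0; EF_Task 4 = 12
ES_Task 5 = 9; EF_Task 5 = 9+14 = 23
ES_Task 6 = max(EF_Task 2=4, EF_Task 4=12) = 12; EF_Task 6 = 12+13 = 25
ES_Task 7 = 13; EF_Task 7 = 13+3 = 16
ES_Task 8 = 12; EF_Task 8 = 12+8 = 20
ES_Task 9 = max(EF_Task 3=9, EF_Task 4=12) = 12; EF_Task 9 = 12+10 = 22
ES_Task 10 = max(EF_Task 5=23, EF_Task 6=25, EF_Task 7=16, EF_Task 8=20, EF_Task 9=22) = 25; EF_Task 10 = 25+11 = 36
Expected project duration μ = 36 weeks. Critical path: Task 4 → Task 6 → Task 10.

Variance along critical path = 1.778 + 1.778 + 0.111 = 3.667; σ = √3.667 = 1.915 weeks.
Z = (40 − 36) / 1.915 = 2.089
P(T ≤ 40) = Φ(2.089) ≈ 0.982

0.982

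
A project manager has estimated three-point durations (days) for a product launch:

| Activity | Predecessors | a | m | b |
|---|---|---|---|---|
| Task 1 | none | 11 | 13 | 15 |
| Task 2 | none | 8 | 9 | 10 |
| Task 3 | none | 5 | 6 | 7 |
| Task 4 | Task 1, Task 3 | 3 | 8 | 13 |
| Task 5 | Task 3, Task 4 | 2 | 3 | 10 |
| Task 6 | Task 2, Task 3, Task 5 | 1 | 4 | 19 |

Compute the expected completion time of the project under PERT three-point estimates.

31 days

te_Task 1 = (11 + 4·13 + 15)/6 = 78/6 = 13
te_Task 2 = (8 + 4·9 + 10)/6 = 54/6 = 9
te_Task 3 = (5 + 4·6 + 7)/6 = 36/6 = 6
te_Task 4 = (3 + 4·8 + 13)/6 = 48/6 = 8
te_Task 5 = (2 + 4·3 + 10)/6 = 24/6 = 4
te_Task 6 = (1 + 4·4 + 19)/6 = 36/6 = 6

Forward pass:
ES_Task 1 = 0; EF_Task 1 = 13
ES_Task 2 = 0; EF_Task 2 = 9
ES_Task 3 = 0; EF_Task 3 = 6
ES_Task 4 = max(EF_Task 1=13, EF_Task 3=6) = 13; EF_Task 4 = 13+8 = 21
ES_Task 5 = max(EF_Task 3=6, EF_Task 4=21) = 21; EF_Task 5 = 21+4 = 25
ES_Task 6 = max(EF_Task 2=9, EF_Task 3=6, EF_Task 5=25) = 25; EF_Task 6 = 25+6 = 31
Expected project duration μ = 31 days. Critical path: Task 1 → Task 4 → Task 5 → Task 6.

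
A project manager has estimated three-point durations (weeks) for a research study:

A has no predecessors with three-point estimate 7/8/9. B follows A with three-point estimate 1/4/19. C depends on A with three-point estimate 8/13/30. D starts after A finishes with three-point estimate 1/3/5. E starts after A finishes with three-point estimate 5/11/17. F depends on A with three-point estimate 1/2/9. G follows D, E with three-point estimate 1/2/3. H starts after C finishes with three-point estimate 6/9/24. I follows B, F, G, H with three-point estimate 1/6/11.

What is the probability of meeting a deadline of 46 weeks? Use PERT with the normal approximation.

te_A = (7 + 4·8 + 9)/6 = 48/6 = 8; σ²_A = ((9−7)/6)² = 0.111
te_B = (1 + 4·4 + 19)/6 = 36/6 = 6; σ²_B = ((19−1)/6)² = 9.000
te_C = (8 + 4·13 + 30)/6 = 90/6 = 15; σ²_C = ((30−8)/6)² = 13.444
te_D = (1 + 4·3 + 5)/6 = 18/6 = 3; σ²_D = ((5−1)/6)² = 0.444
te_E = (5 + 4·11 + 17)/6 = 66/6 = 11; σ²_E = ((17−5)/6)² = 4.000
te_F = (1 + 4·2 + 9)/6 = 18/6 = 3; σ²_F = ((9−1)/6)² = 1.778
te_G = (1 + 4·2 + 3)/6 = 12/6 = 2; σ²_G = ((3−1)/6)² = 0.111
te_H = (6 + 4·9 + 24)/6 = 66/6 = 11; σ²_H = ((24−6)/6)² = 9.000
te_I = (1 + 4·6 + 11)/6 = 36/6 = 6; σ²_I = ((11−1)/6)² = 2.778

Forward pass:
ES_A = 0; EF_A = 8
ES_B = 8; EF_B = 8+6 = 14
ES_C = 8; EF_C = 8+15 = 23
ES_D = 8; EF_D = 8+3 = 11
ES_E = 8; EF_E = 8+11 = 19
ES_F = 8; EF_F = 8+3 = 11
ES_G = max(EF_D=11, EF_E=19) = 19; EF_G = 19+2 = 21
ES_H = 23; EF_H = 23+11 = 34
ES_I = max(EF_B=14, EF_F=11, EF_G=21, EF_H=34) = 34; EF_I = 34+6 = 40
Expected project duration μ = 40 weeks. Critical path: A → C → H → I.

Variance along critical path = 0.111 + 13.444 + 9.000 + 2.778 = 25.333; σ = √25.333 = 5.033 weeks.
Z = (46 − 40) / 5.033 = 1.192
P(T ≤ 46) = Φ(1.192) ≈ 0.883

0.883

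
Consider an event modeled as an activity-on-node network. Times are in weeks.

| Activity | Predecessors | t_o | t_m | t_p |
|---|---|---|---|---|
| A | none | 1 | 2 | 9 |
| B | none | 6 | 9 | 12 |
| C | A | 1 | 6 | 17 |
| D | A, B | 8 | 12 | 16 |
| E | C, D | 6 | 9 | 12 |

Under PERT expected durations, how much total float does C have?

te_A = (1 + 4·2 + 9)/6 = 18/6 = 3
te_B = (6 + 4·9 + 12)/6 = 54/6 = 9
te_C = (1 + 4·6 + 17)/6 = 42/6 = 7
te_D = (8 + 4·12 + 16)/6 = 72/6 = 12
te_E = (6 + 4·9 + 12)/6 = 54/6 = 9

Forward pass:
ES_A = 0; EF_A = 3
ES_B = 0; EF_B = 9
ES_C = 3; EF_C = 3+7 = 10
ES_D = max(EF_A=3, EF_B=9) = 9; EF_D = 9+12 = 21
ES_E = max(EF_C=10, EF_D=21) = 21; EF_E = 21+9 = 30
Expected project duration μ = 30 weeks. Critical path: B → D → E.

Backward pass:
LF_E = 30; LS_E = 30−9 = 21
LF_D = LS_E = 21; LS_D = 21−12 = 9
LF_C = LS_E = 21; LS_C = 21−7 = 14
LF_B = LS_D = 9; LS_B = 9−9 = 0
LF_A = min(LS_C=14, LS_D=9) = 9; LS_A = 9−3 = 6
Slack_C = LS_C − ES_C = 14 − 3 = 11

11 weeks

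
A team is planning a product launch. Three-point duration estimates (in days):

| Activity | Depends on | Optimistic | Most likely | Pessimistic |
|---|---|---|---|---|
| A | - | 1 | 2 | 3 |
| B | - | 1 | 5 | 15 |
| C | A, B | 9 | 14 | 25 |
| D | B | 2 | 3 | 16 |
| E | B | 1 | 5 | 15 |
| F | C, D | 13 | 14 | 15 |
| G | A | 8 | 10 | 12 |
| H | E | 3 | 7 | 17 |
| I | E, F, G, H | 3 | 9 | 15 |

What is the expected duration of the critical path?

44 days

te_A = (1 + 4·2 + 3)/6 = 12/6 = 2
te_B = (1 + 4·5 + 15)/6 = 36/6 = 6
te_C = (9 + 4·14 + 25)/6 = 90/6 = 15
te_D = (2 + 4·3 + 16)/6 = 30/6 = 5
te_E = (1 + 4·5 + 15)/6 = 36/6 = 6
te_F = (13 + 4·14 + 15)/6 = 84/6 = 14
te_G = (8 + 4·10 + 12)/6 = 60/6 = 10
te_H = (3 + 4·7 + 17)/6 = 48/6 = 8
te_I = (3 + 4·9 + 15)/6 = 54/6 = 9

Forward pass:
ES_A = 0; EF_A = 2
ES_B = 0; EF_B = 6
ES_C = max(EF_A=2, EF_B=6) = 6; EF_C = 6+15 = 21
ES_D = 6; EF_D = 6+5 = 11
ES_E = 6; EF_E = 6+6 = 12
ES_F = max(EF_C=21, EF_D=11) = 21; EF_F = 21+14 = 35
ES_G = 2; EF_G = 2+10 = 12
ES_H = 12; EF_H = 12+8 = 20
ES_I = max(EF_E=12, EF_F=35, EF_G=12, EF_H=20) = 35; EF_I = 35+9 = 44
Expected project duration μ = 44 days. Critical path: B → C → F → I.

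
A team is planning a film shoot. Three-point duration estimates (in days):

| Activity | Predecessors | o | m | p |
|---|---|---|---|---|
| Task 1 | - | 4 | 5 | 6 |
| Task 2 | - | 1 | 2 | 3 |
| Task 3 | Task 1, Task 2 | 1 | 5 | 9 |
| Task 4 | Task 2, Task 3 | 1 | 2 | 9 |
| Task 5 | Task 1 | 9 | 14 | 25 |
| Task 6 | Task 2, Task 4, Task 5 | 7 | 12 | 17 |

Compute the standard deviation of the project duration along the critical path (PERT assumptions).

3.16 days

te_Task 1 = (4 + 4·5 + 6)/6 = 30/6 = 5; σ²_Task 1 = ((6−4)/6)² = 0.111
te_Task 2 = (1 + 4·2 + 3)/6 = 12/6 = 2; σ²_Task 2 = ((3−1)/6)² = 0.111
te_Task 3 = (1 + 4·5 + 9)/6 = 30/6 = 5; σ²_Task 3 = ((9−1)/6)² = 1.778
te_Task 4 = (1 + 4·2 + 9)/6 = 18/6 = 3; σ²_Task 4 = ((9−1)/6)² = 1.778
te_Task 5 = (9 + 4·14 + 25)/6 = 90/6 = 15; σ²_Task 5 = ((25−9)/6)² = 7.111
te_Task 6 = (7 + 4·12 + 17)/6 = 72/6 = 12; σ²_Task 6 = ((17−7)/6)² = 2.778

Forward pass:
ES_Task 1 = 0; EF_Task 1 = 5
ES_Task 2 = 0; EF_Task 2 = 2
ES_Task 3 = max(EF_Task 1=5, EF_Task 2=2) = 5; EF_Task 3 = 5+5 = 10
ES_Task 4 = max(EF_Task 2=2, EF_Task 3=10) = 10; EF_Task 4 = 10+3 = 13
ES_Task 5 = 5; EF_Task 5 = 5+15 = 20
ES_Task 6 = max(EF_Task 2=2, EF_Task 4=13, EF_Task 5=20) = 20; EF_Task 6 = 20+12 = 32
Expected project duration μ = 32 days. Critical path: Task 1 → Task 5 → Task 6.

Variance along critical path = 0.111 + 7.111 + 2.778 = 10.000
σ = √10.000 = 3.162 days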